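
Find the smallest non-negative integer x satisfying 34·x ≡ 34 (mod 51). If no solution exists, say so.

gcd(34, 51) = 17, and 17 | 34, so solutions exist.
Divide through by 17: 2·x mod 3 = 2.
2⁻¹ ≡ 2 (mod 3).
x ≡ 2·2 ≡ 1 (mod 3).
The smallest non-negative solution is x = 1.

1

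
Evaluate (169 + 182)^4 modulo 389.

96

169 + 182 = 351
(351)^4 ≡ 96 (mod 389)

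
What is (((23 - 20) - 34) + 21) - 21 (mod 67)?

23 - 20 = 3
3 - 34 = -31 ≡ 36 (mod 67)
36 + 21 = 57
57 - 21 = 36

36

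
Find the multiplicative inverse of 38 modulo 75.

2

By the extended Euclidean algorithm:
75 = 1×38 + 37
38 = 1×37 + 1
37 = 37×1 + 0
gcd(38, 75) = 1, so the inverse exists.
Bézout: 1 = −1×75 + 2×38.
So 38⁻¹ ≡ 2 (mod 75).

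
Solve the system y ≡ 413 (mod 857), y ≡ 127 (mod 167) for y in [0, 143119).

132391

857⁻¹ mod 167: 857·38 ≡ 1 (mod 167), so 857⁻¹ ≡ 38.
y = 413 + 857·((127 − 413)·38 mod 167) = 413 + 857·154 = 132391.
Check: 132391 mod 857 = 413, 132391 mod 167 = 127. ✓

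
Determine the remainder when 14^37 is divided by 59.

10

By square-and-multiply:
14^1 ≡ 14 (mod 59)
14^2 ≡ 14^2 = 196 ≡ 19 (mod 59)
14^4 ≡ 19^2 = 361 ≡ 7 (mod 59)
14^8 ≡ 7^2 = 49 (mod 59)
14^16 ≡ 49^2 = 2401 ≡ 41 (mod 59)
14^32 ≡ 41^2 = 1681 ≡ 29 (mod 59)
14^37 = 14^32 × 14^4 × 14^1 ≡ 29 × 7 × 14 (mod 59).
Accumulate the product:
29 × 7 = 203 ≡ 26
26 × 14 = 364 ≡ 10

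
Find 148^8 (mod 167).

Compute successive squares:
148^1 ≡ 148 (mod 167)
148^2 ≡ 148^2 = 21904 ≡ 27 (mod 167)
148^4 ≡ 27^2 = 729 ≡ 61 (mod 167)
148^8 ≡ 61^2 = 3721 ≡ 47 (mod 167)
So 148^8 ≡ 47 (mod 167).

47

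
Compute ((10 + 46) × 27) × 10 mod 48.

0

10 + 46 = 56 ≡ 8 (mod 48)
8 × 27 = 216 ≡ 24 (mod 48)
24 × 10 = 240 ≡ 0 (mod 48)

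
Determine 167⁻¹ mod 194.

79

194 = 1×167 + 27
167 = 6×27 + 5
27 = 5×5 + 2
5 = 2×2 + 1
2 = 2×1 + 0
gcd(167, 194) = 1, so the inverse exists.
Bézout: 1 = −68×194 + 79×167.
So 167⁻¹ ≡ 79 (mod 194).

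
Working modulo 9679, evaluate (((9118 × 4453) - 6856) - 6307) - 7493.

7430

9118 × 4453 = 40602454 ≡ 8728 (mod 9679)
8728 - 6856 = 1872
1872 - 6307 = -4435 ≡ 5244 (mod 9679)
5244 - 7493 = -2249 ≡ 7430 (mod 9679)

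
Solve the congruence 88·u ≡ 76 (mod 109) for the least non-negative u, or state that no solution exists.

gcd(88, 109) = 1, so a unique solution mod 109 exists.
88⁻¹ ≡ 83 (mod 109).
u ≡ 83·76 ≡ 95 (mod 109).

95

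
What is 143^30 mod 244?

121

Compute successive squares:
30 in binary is 11110, i.e. 30 = 16 + 8 + 4 + 2.
143^1 ≡ 143 (mod 244)
143^2 ≡ 143^2 = 20449 ≡ 197 (mod 244)
143^4 ≡ 197^2 = 38809 ≡ 13 (mod 244)
143^8 ≡ 13^2 = 169 (mod 244)
143^16 ≡ 169^2 = 28561 ≡ 13 (mod 244)
143^30 = 143^16 · 143^8 · 143^4 · 143^2 ≡ 13 · 169 · 13 · 197 (mod 244).
Accumulate the product:
13 · 169 = 2197 ≡ 1
1 · 13 = 13
13 · 197 = 2561 ≡ 121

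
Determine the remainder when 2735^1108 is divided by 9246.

1567

1108 in binary is 10001010100, i.e. 1108 = 1024 + 64 + 16 + 4.
2735^1 ≡ 2735 (mod 9246)
2735^2 ≡ 2735^2 = 7480225 ≡ 211 (mod 9246)
2735^4 ≡ 211^2 = 44521 ≡ 7537 (mod 9246)
2735^8 ≡ 7537^2 = 56806369 ≡ 8191 (mod 9246)
2735^16 ≡ 8191^2 = 67092481 ≡ 3505 (mod 9246)
2735^32 ≡ 3505^2 = 12285025 ≡ 6337 (mod 9246)
2735^64 ≡ 6337^2 = 40157569 ≡ 2191 (mod 9246)
2735^128 ≡ 2191^2 = 4800481 ≡ 1807 (mod 9246)
2735^256 ≡ 1807^2 = 3265249 ≡ 1411 (mod 9246)
2735^512 ≡ 1411^2 = 1990921 ≡ 3031 (mod 9246)
2735^1024 ≡ 3031^2 = 9186961 ≡ 5683 (mod 9246)
2735^1108 = 2735^1024 * 2735^64 * 2735^16 * 2735^4 ≡ 5683 * 2191 * 3505 * 7537 (mod 9246).
Accumulate the product:
5683 * 2191 = 12451453 ≡ 6337
6337 * 3505 = 22211185 ≡ 2293
2293 * 7537 = 17282341 ≡ 1567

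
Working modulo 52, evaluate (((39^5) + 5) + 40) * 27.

32

(39)^5 ≡ 39 (mod 52)
39 + 5 = 44
44 + 40 = 84 ≡ 32 (mod 52)
32 * 27 = 864 ≡ 32 (mod 52)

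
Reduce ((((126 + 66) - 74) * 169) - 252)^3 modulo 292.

176

126 + 66 = 192
192 - 74 = 118
118 * 169 = 19942 ≡ 86 (mod 292)
86 - 252 = -166 ≡ 126 (mod 292)
(126)^3 ≡ 176 (mod 292)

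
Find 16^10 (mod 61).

13

10 in binary is 1010, i.e. 10 = 8 + 2.
16^1 ≡ 16 (mod 61)
16^2 ≡ 16^2 = 256 ≡ 12 (mod 61)
16^4 ≡ 12^2 = 144 ≡ 22 (mod 61)
16^8 ≡ 22^2 = 484 ≡ 57 (mod 61)
16^10 = 16^8 * 16^2 ≡ 57 * 12 (mod 61).
57 * 12 = 684 ≡ 13 (mod 61).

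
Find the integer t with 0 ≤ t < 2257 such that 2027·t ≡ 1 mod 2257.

1207

2257 = 1×2027 + 230
2027 = 8×230 + 187
230 = 1×187 + 43
187 = 4×43 + 15
43 = 2×15 + 13
15 = 1×13 + 2
13 = 6×2 + 1
2 = 2×1 + 0
gcd(2027, 2257) = 1, so the inverse exists.
Bézout: 1 = 943×2257 − 1050×2027.
So 2027⁻¹ ≡ −1050 ≡ 1207 (mod 2257).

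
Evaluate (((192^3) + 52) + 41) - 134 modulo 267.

(192)^3 ≡ 252 (mod 267)
252 + 52 = 304 ≡ 37 (mod 267)
37 + 41 = 78
78 - 134 = -56 ≡ 211 (mod 267)

211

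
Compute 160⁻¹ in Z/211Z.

By the extended Euclidean algorithm:
211 = 1·160 + 51
160 = 3·51 + 7
51 = 7·7 + 2
7 = 3·2 + 1
2 = 2·1 + 0
gcd(160, 211) = 1, so the inverse exists.
Back-substitute for 1:
1 = 1·7 − 3·2
  = −3·51 + 22·7
  = 22·160 − 69·51
  = −69·211 + 91·160
So 160⁻¹ ≡ 91 (mod 211).

91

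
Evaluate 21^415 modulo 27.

21^1 ≡ 21 (mod 27)
21^2 ≡ 21^2 = 441 ≡ 9 (mod 27)
21^4 ≡ 9^2 = 81 ≡ 0 (mod 27)
21^8 ≡ 0^2 = 0 (mod 27)
21^16 ≡ 0^2 = 0 (mod 27)
21^32 ≡ 0^2 = 0 (mod 27)
21^64 ≡ 0^2 = 0 (mod 27)
21^128 ≡ 0^2 = 0 (mod 27)
21^256 ≡ 0^2 = 0 (mod 27)
21^415 = 21^256 × 21^128 × 21^16 × 21^8 × 21^4 × 21^2 × 21^1 ≡ 0 × 0 × 0 × 0 × 0 × 9 × 21 (mod 27).
Accumulate the product:
0 × 0 = 0
0 × 0 = 0
0 × 0 = 0
0 × 0 = 0
0 × 9 = 0
0 × 21 = 0

0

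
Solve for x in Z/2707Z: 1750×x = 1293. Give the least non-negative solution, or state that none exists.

gcd(1750, 2707) = 1, so a unique solution mod 2707 exists.
1750⁻¹ ≡ 1403 (mod 2707).
x ≡ 1403×1293 ≡ 389 (mod 2707).

389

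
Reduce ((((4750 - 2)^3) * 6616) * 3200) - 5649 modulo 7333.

4750 - 2 = 4748
(4748)^3 ≡ 4511 (mod 7333)
4511 * 6616 = 29844776 ≡ 6799 (mod 7333)
6799 * 3200 = 21756800 ≡ 7122 (mod 7333)
7122 - 5649 = 1473

1473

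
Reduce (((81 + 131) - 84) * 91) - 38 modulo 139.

73

81 + 131 = 212 ≡ 73 (mod 139)
73 - 84 = -11 ≡ 128 (mod 139)
128 * 91 = 11648 ≡ 111 (mod 139)
111 - 38 = 73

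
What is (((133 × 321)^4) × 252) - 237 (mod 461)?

306

133 × 321 = 42693 ≡ 281 (mod 461)
(281)^4 ≡ 304 (mod 461)
304 × 252 = 76608 ≡ 82 (mod 461)
82 - 237 = -155 ≡ 306 (mod 461)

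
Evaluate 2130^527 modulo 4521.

527 in binary is 1000001111, i.e. 527 = 512 + 8 + 4 + 2 + 1.
2130^1 ≡ 2130 (mod 4521)
2130^2 ≡ 2130^2 = 4536900 ≡ 2337 (mod 4521)
2130^4 ≡ 2337^2 = 5461569 ≡ 201 (mod 4521)
2130^8 ≡ 201^2 = 40401 ≡ 4233 (mod 4521)
2130^16 ≡ 4233^2 = 17918289 ≡ 1566 (mod 4521)
2130^32 ≡ 1566^2 = 2452356 ≡ 1974 (mod 4521)
2130^64 ≡ 1974^2 = 3896676 ≡ 4095 (mod 4521)
2130^128 ≡ 4095^2 = 16769025 ≡ 636 (mod 4521)
2130^256 ≡ 636^2 = 404496 ≡ 2127 (mod 4521)
2130^512 ≡ 2127^2 = 4524129 ≡ 3129 (mod 4521)
2130^527 = 2130^512 × 2130^8 × 2130^4 × 2130^2 × 2130^1 ≡ 3129 × 4233 × 201 × 2337 × 2130 (mod 4521).
Accumulate the product:
3129 × 4233 = 13245057 ≡ 3048
3048 × 201 = 612648 ≡ 2313
2313 × 2337 = 5405481 ≡ 2886
2886 × 2130 = 6147180 ≡ 3141

3141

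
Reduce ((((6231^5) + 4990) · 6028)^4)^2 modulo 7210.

(6231)^5 ≡ 2031 (mod 7210)
2031 + 4990 = 7021
7021 · 6028 = 42322588 ≡ 7098 (mod 7210)
(7098)^4 ≡ 896 (mod 7210)
(896)^2 ≡ 2506 (mod 7210)

2506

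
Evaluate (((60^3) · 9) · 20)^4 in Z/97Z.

(60)^3 ≡ 78 (mod 97)
78 · 9 = 702 ≡ 23 (mod 97)
23 · 20 = 460 ≡ 72 (mod 97)
(72)^4 ≡ 6 (mod 97)

6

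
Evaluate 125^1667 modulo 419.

3

1667 in binary is 11010000011, i.e. 1667 = 1024 + 512 + 128 + 2 + 1.
125^1 ≡ 125 (mod 419)
125^2 ≡ 125^2 = 15625 ≡ 122 (mod 419)
125^4 ≡ 122^2 = 14884 ≡ 219 (mod 419)
125^8 ≡ 219^2 = 47961 ≡ 195 (mod 419)
125^16 ≡ 195^2 = 38025 ≡ 315 (mod 419)
125^32 ≡ 315^2 = 99225 ≡ 341 (mod 419)
125^64 ≡ 341^2 = 116281 ≡ 218 (mod 419)
125^128 ≡ 218^2 = 47524 ≡ 177 (mod 419)
125^256 ≡ 177^2 = 31329 ≡ 323 (mod 419)
125^512 ≡ 323^2 = 104329 ≡ 417 (mod 419)
125^1024 ≡ 417^2 = 173889 ≡ 4 (mod 419)
125^1667 = 125^1024 · 125^512 · 125^128 · 125^2 · 125^1 ≡ 4 · 417 · 177 · 122 · 125 (mod 419).
Accumulate the product:
4 · 417 = 1668 ≡ 411
411 · 177 = 72747 ≡ 260
260 · 122 = 31720 ≡ 295
295 · 125 = 36875 ≡ 3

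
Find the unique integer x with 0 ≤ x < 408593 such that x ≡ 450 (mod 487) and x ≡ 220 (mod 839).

487⁻¹ mod 839: 487·665 ≡ 1 (mod 839), so 487⁻¹ ≡ 665.
x = 450 + 487·((220 − 450)·665 mod 839) = 450 + 487·587 = 286319.
Check: 286319 mod 487 = 450, 286319 mod 839 = 220. ✓

286319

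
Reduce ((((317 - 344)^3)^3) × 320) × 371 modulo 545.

317 - 344 = -27 ≡ 518 (mod 545)
(518)^3 ≡ 482 (mod 545)
(482)^3 ≡ 108 (mod 545)
108 × 320 = 34560 ≡ 225 (mod 545)
225 × 371 = 83475 ≡ 90 (mod 545)

90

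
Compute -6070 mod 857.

-6070 = -8*857 + 786, so -6070 ≡ 786 (mod 857).

786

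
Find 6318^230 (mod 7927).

6249

By square-and-multiply:
230 in binary is 11100110, i.e. 230 = 128 + 64 + 32 + 4 + 2.
6318^1 ≡ 6318 (mod 7927)
6318^2 ≡ 6318^2 = 39917124 ≡ 4679 (mod 7927)
6318^4 ≡ 4679^2 = 21893041 ≡ 6594 (mod 7927)
6318^8 ≡ 6594^2 = 43480836 ≡ 1241 (mod 7927)
6318^16 ≡ 1241^2 = 1540081 ≡ 2243 (mod 7927)
6318^32 ≡ 2243^2 = 5031049 ≡ 5331 (mod 7927)
6318^64 ≡ 5331^2 = 28419561 ≡ 1266 (mod 7927)
6318^128 ≡ 1266^2 = 1602756 ≡ 1502 (mod 7927)
6318^230 = 6318^128 * 6318^64 * 6318^32 * 6318^4 * 6318^2 ≡ 1502 * 1266 * 5331 * 6594 * 4679 (mod 7927).
Accumulate the product:
1502 * 1266 = 1901532 ≡ 6979
6979 * 5331 = 37205049 ≡ 3638
3638 * 6594 = 23988972 ≡ 1870
1870 * 4679 = 8749730 ≡ 6249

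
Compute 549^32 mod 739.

549^1 ≡ 549 (mod 739)
549^2 ≡ 549^2 = 301401 ≡ 628 (mod 739)
549^4 ≡ 628^2 = 394384 ≡ 497 (mod 739)
549^8 ≡ 497^2 = 247009 ≡ 183 (mod 739)
549^16 ≡ 183^2 = 33489 ≡ 234 (mod 739)
549^32 ≡ 234^2 = 54756 ≡ 70 (mod 739)
So 549^32 ≡ 70 (mod 739).

70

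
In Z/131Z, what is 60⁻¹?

107

Apply the Euclidean algorithm and back-substitute:
131 = 2*60 + 11
60 = 5*11 + 5
11 = 2*5 + 1
5 = 5*1 + 0
gcd(60, 131) = 1, so the inverse exists.
Back-substitute for 1:
1 = 1*11 − 2*5
  = −2*60 + 11*11
  = 11*131 − 24*60
So 60⁻¹ ≡ −24 ≡ 107 (mod 131).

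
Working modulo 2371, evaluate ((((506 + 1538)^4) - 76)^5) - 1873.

506 + 1538 = 2044
(2044)^4 ≡ 223 (mod 2371)
223 - 76 = 147
(147)^5 ≡ 1751 (mod 2371)
1751 - 1873 = -122 ≡ 2249 (mod 2371)

2249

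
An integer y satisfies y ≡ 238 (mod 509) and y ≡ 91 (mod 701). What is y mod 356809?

329561

509⁻¹ mod 701: 509×544 ≡ 1 (mod 701), so 509⁻¹ ≡ 544.
y = 238 + 509×((91 − 238)×544 mod 701) = 238 + 509×647 = 329561.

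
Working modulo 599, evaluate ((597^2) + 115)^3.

172

(597)^2 ≡ 4 (mod 599)
4 + 115 = 119
(119)^3 ≡ 172 (mod 599)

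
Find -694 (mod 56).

-694 = -13·56 + 34, so -694 ≡ 34 (mod 56).

34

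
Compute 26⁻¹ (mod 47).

Apply the Euclidean algorithm and back-substitute:
47 = 1×26 + 21
26 = 1×21 + 5
21 = 4×5 + 1
5 = 5×1 + 0
gcd(26, 47) = 1, so the inverse exists.
Back-substitute for 1:
1 = 1×21 − 4×5
  = −4×26 + 5×21
  = 5×47 − 9×26
So 26⁻¹ ≡ −9 ≡ 38 (mod 47).

38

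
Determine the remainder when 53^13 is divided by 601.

Compute successive squares:
13 in binary is 1101, i.e. 13 = 8 + 4 + 1.
53^1 ≡ 53 (mod 601)
53^2 ≡ 53^2 = 2809 ≡ 405 (mod 601)
53^4 ≡ 405^2 = 164025 ≡ 553 (mod 601)
53^8 ≡ 553^2 = 305809 ≡ 501 (mod 601)
53^13 = 53^8 * 53^4 * 53^1 ≡ 501 * 553 * 53 (mod 601).
Accumulate the product:
501 * 553 = 277053 ≡ 593
593 * 53 = 31429 ≡ 177

177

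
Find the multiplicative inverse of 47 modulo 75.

8

By the extended Euclidean algorithm:
75 = 1*47 + 28
47 = 1*28 + 19
28 = 1*19 + 9
19 = 2*9 + 1
9 = 9*1 + 0
gcd(47, 75) = 1, so the inverse exists.
Back-substitute for 1:
1 = 1*19 − 2*9
  = −2*28 + 3*19
  = 3*47 − 5*28
  = −5*75 + 8*47
So 47⁻¹ ≡ 8 (mod 75).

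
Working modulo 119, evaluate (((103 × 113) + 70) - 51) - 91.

24

103 × 113 = 11639 ≡ 96 (mod 119)
96 + 70 = 166 ≡ 47 (mod 119)
47 - 51 = -4 ≡ 115 (mod 119)
115 - 91 = 24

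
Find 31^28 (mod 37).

31^1 ≡ 31 (mod 37)
31^2 ≡ 31^2 = 961 ≡ 36 (mod 37)
31^4 ≡ 36^2 = 1296 ≡ 1 (mod 37)
31^8 ≡ 1^2 = 1 (mod 37)
31^16 ≡ 1^2 = 1 (mod 37)
31^28 = 31^16 × 31^8 × 31^4 ≡ 1 × 1 × 1 (mod 37).
Accumulate the product:
1 × 1 = 1
1 × 1 = 1

1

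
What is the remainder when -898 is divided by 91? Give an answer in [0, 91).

12

-898 = -10*91 + 12, so -898 ≡ 12 (mod 91).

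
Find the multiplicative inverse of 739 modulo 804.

Run the extended Euclidean algorithm:
804 = 1×739 + 65
739 = 11×65 + 24
65 = 2×24 + 17
24 = 1×17 + 7
17 = 2×7 + 3
7 = 2×3 + 1
3 = 3×1 + 0
gcd(739, 804) = 1, so the inverse exists.
Back-substitute for 1:
1 = 1×7 − 2×3
  = −2×17 + 5×7
  = 5×24 − 7×17
  = −7×65 + 19×24
  = 19×739 − 216×65
  = −216×804 + 235×739
So 739⁻¹ ≡ 235 (mod 804).

235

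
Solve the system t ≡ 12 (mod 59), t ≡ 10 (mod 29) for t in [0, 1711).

1605

59⁻¹ mod 29: 59*1 ≡ 1 (mod 29), so 59⁻¹ ≡ 1.
t = 12 + 59*((10 − 12)*1 mod 29) = 12 + 59*27 = 1605.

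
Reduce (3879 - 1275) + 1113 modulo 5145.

3717

3879 - 1275 = 2604
2604 + 1113 = 3717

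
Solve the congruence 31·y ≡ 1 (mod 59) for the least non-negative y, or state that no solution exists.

40

gcd(31, 59) = 1, so a unique solution mod 59 exists.
31⁻¹ ≡ 40 (mod 59).
y ≡ 40·1 ≡ 40 (mod 59).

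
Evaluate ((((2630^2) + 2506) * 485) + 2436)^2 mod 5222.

(2630)^2 ≡ 2972 (mod 5222)
2972 + 2506 = 5478 ≡ 256 (mod 5222)
256 * 485 = 124160 ≡ 4054 (mod 5222)
4054 + 2436 = 6490 ≡ 1268 (mod 5222)
(1268)^2 ≡ 4670 (mod 5222)

4670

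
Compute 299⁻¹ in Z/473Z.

By the extended Euclidean algorithm:
473 = 1×299 + 174
299 = 1×174 + 125
174 = 1×125 + 49
125 = 2×49 + 27
49 = 1×27 + 22
27 = 1×22 + 5
22 = 4×5 + 2
5 = 2×2 + 1
2 = 2×1 + 0
gcd(299, 473) = 1, so the inverse exists.
Back-substitute for 1:
1 = 1×5 − 2×2
  = −2×22 + 9×5
  = 9×27 − 11×22
  = −11×49 + 20×27
  = 20×125 − 51×49
  = −51×174 + 71×125
  = 71×299 − 122×174
  = −122×473 + 193×299
So 299⁻¹ ≡ 193 (mod 473).

193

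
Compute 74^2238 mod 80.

By square-and-multiply:
2238 in binary is 100010111110, i.e. 2238 = 2048 + 128 + 32 + 16 + 8 + 4 + 2.
74^1 ≡ 74 (mod 80)
74^2 ≡ 74^2 = 5476 ≡ 36 (mod 80)
74^4 ≡ 36^2 = 1296 ≡ 16 (mod 80)
74^8 ≡ 16^2 = 256 ≡ 16 (mod 80)
74^16 ≡ 16^2 = 256 ≡ 16 (mod 80)
74^32 ≡ 16^2 = 256 ≡ 16 (mod 80)
74^64 ≡ 16^2 = 256 ≡ 16 (mod 80)
74^128 ≡ 16^2 = 256 ≡ 16 (mod 80)
74^256 ≡ 16^2 = 256 ≡ 16 (mod 80)
74^512 ≡ 16^2 = 256 ≡ 16 (mod 80)
74^1024 ≡ 16^2 = 256 ≡ 16 (mod 80)
74^2048 ≡ 16^2 = 256 ≡ 16 (mod 80)
74^2238 = 74^2048 · 74^128 · 74^32 · 74^16 · 74^8 · 74^4 · 74^2 ≡ 16 · 16 · 16 · 16 · 16 · 16 · 36 (mod 80).
Accumulate the product:
16 · 16 = 256 ≡ 16
16 · 16 = 256 ≡ 16
16 · 16 = 256 ≡ 16
16 · 16 = 256 ≡ 16
16 · 16 = 256 ≡ 16
16 · 36 = 576 ≡ 16

16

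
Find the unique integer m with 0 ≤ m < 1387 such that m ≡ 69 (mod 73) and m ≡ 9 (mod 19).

73⁻¹ mod 19: 73·6 ≡ 1 (mod 19), so 73⁻¹ ≡ 6.
m = 69 + 73·((9 − 69)·6 mod 19) = 69 + 73·1 = 142.
Check: 142 mod 73 = 69, 142 mod 19 = 9. ✓

142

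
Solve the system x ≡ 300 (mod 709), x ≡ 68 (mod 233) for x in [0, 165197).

709⁻¹ mod 233: 709×70 ≡ 1 (mod 233), so 709⁻¹ ≡ 70.
x = 300 + 709×((68 − 300)×70 mod 233) = 300 + 709×70 = 49930.

49930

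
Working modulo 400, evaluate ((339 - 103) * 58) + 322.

339 - 103 = 236
236 * 58 = 13688 ≡ 88 (mod 400)
88 + 322 = 410 ≡ 10 (mod 400)

10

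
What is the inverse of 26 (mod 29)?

Apply the Euclidean algorithm and back-substitute:
29 = 1×26 + 3
26 = 8×3 + 2
3 = 1×2 + 1
2 = 2×1 + 0
gcd(26, 29) = 1, so the inverse exists.
Bézout: 1 = 9×29 − 10×26.
So 26⁻¹ ≡ −10 ≡ 19 (mod 29).

19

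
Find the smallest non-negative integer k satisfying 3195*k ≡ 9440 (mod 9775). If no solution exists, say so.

777

gcd(3195, 9775) = 5, and 5 | 9440, so solutions exist.
Divide through by 5: 639*k = 1888 (mod 1955).
639⁻¹ ≡ 1389 (mod 1955).
k ≡ 1389*1888 ≡ 777 (mod 1955).
The smallest non-negative solution is k = 777.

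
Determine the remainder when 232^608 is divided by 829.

Using repeated squaring:
232^1 ≡ 232 (mod 829)
232^2 ≡ 232^2 = 53824 ≡ 768 (mod 829)
232^4 ≡ 768^2 = 589824 ≡ 405 (mod 829)
232^8 ≡ 405^2 = 164025 ≡ 712 (mod 829)
232^16 ≡ 712^2 = 506944 ≡ 425 (mod 829)
232^32 ≡ 425^2 = 180625 ≡ 732 (mod 829)
232^64 ≡ 732^2 = 535824 ≡ 290 (mod 829)
232^128 ≡ 290^2 = 84100 ≡ 371 (mod 829)
232^256 ≡ 371^2 = 137641 ≡ 27 (mod 829)
232^512 ≡ 27^2 = 729 (mod 829)
232^608 = 232^512 · 232^64 · 232^32 ≡ 729 · 290 · 732 (mod 829).
Accumulate the product:
729 · 290 = 211410 ≡ 15
15 · 732 = 10980 ≡ 203

203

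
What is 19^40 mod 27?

Compute successive squares:
19^1 ≡ 19 (mod 27)
19^2 ≡ 19^2 = 361 ≡ 10 (mod 27)
19^4 ≡ 10^2 = 100 ≡ 19 (mod 27)
19^8 ≡ 19^2 = 361 ≡ 10 (mod 27)
19^16 ≡ 10^2 = 100 ≡ 19 (mod 27)
19^32 ≡ 19^2 = 361 ≡ 10 (mod 27)
19^40 = 19^32 * 19^8 ≡ 10 * 10 (mod 27).
10 * 10 = 100 ≡ 19 (mod 27).

19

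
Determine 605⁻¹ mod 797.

797 = 1×605 + 192
605 = 3×192 + 29
192 = 6×29 + 18
29 = 1×18 + 11
18 = 1×11 + 7
11 = 1×7 + 4
7 = 1×4 + 3
4 = 1×3 + 1
3 = 3×1 + 0
gcd(605, 797) = 1, so the inverse exists.
Back-substitute for 1:
1 = 1×4 − 1×3
  = −1×7 + 2×4
  = 2×11 − 3×7
  = −3×18 + 5×11
  = 5×29 − 8×18
  = −8×192 + 53×29
  = 53×605 − 167×192
  = −167×797 + 220×605
So 605⁻¹ ≡ 220 (mod 797).

220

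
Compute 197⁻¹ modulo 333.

71

333 = 1×197 + 136
197 = 1×136 + 61
136 = 2×61 + 14
61 = 4×14 + 5
14 = 2×5 + 4
5 = 1×4 + 1
4 = 4×1 + 0
gcd(197, 333) = 1, so the inverse exists.
Bézout: 1 = −42×333 + 71×197.
So 197⁻¹ ≡ 71 (mod 333).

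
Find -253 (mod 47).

29

-253 = -6*47 + 29, so -253 ≡ 29 (mod 47).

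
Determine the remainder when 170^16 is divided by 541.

170^1 ≡ 170 (mod 541)
170^2 ≡ 170^2 = 28900 ≡ 227 (mod 541)
170^4 ≡ 227^2 = 51529 ≡ 134 (mod 541)
170^8 ≡ 134^2 = 17956 ≡ 103 (mod 541)
170^16 ≡ 103^2 = 10609 ≡ 330 (mod 541)
So 170^16 ≡ 330 (mod 541).

330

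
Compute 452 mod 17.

452 = 26·17 + 10, so 452 ≡ 10 (mod 17).

10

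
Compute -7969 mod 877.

-7969 = -10×877 + 801, so -7969 ≡ 801 (mod 877).

801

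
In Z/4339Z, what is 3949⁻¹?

Run the extended Euclidean algorithm:
4339 = 1*3949 + 390
3949 = 10*390 + 49
390 = 7*49 + 47
49 = 1*47 + 2
47 = 23*2 + 1
2 = 2*1 + 0
gcd(3949, 4339) = 1, so the inverse exists.
Bézout: 1 = 1934*4339 − 2125*3949.
So 3949⁻¹ ≡ −2125 ≡ 2214 (mod 4339).

2214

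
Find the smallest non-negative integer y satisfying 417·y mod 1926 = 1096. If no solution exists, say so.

no solution

gcd(417, 1926) = 3, and 3 does not divide 1096.
So the congruence has no solution.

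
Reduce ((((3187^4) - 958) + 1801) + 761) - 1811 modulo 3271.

(3187)^4 ≡ 2516 (mod 3271)
2516 - 958 = 1558
1558 + 1801 = 3359 ≡ 88 (mod 3271)
88 + 761 = 849
849 - 1811 = -962 ≡ 2309 (mod 3271)

2309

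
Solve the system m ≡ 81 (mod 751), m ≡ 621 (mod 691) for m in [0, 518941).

6840

751⁻¹ mod 691: 751·334 ≡ 1 (mod 691), so 751⁻¹ ≡ 334.
m = 81 + 751·((621 − 81)·334 mod 691) = 81 + 751·9 = 6840.
Check: 6840 mod 751 = 81, 6840 mod 691 = 621. ✓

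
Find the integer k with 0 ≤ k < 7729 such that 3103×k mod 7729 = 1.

By the extended Euclidean algorithm:
7729 = 2·3103 + 1523
3103 = 2·1523 + 57
1523 = 26·57 + 41
57 = 1·41 + 16
41 = 2·16 + 9
16 = 1·9 + 7
9 = 1·7 + 2
7 = 3·2 + 1
2 = 2·1 + 0
gcd(3103, 7729) = 1, so the inverse exists.
Back-substitute for 1:
1 = 1·7 − 3·2
  = −3·9 + 4·7
  = 4·16 − 7·9
  = −7·41 + 18·16
  = 18·57 − 25·41
  = −25·1523 + 668·57
  = 668·3103 − 1361·1523
  = −1361·7729 + 3390·3103
So 3103⁻¹ ≡ 3390 (mod 7729).

3390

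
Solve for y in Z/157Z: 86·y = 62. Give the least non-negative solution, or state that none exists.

gcd(86, 157) = 1, so a unique solution mod 157 exists.
86⁻¹ ≡ 42 (mod 157).
y ≡ 42·62 ≡ 92 (mod 157).

92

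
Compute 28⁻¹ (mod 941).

773

941 = 33×28 + 17
28 = 1×17 + 11
17 = 1×11 + 6
11 = 1×6 + 5
6 = 1×5 + 1
5 = 5×1 + 0
gcd(28, 941) = 1, so the inverse exists.
Bézout: 1 = 5×941 − 168×28.
So 28⁻¹ ≡ −168 ≡ 773 (mod 941).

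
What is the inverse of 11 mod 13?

13 = 1*11 + 2
11 = 5*2 + 1
2 = 2*1 + 0
gcd(11, 13) = 1, so the inverse exists.
Back-substitute for 1:
1 = 1*11 − 5*2
  = −5*13 + 6*11
So 11⁻¹ ≡ 6 (mod 13).

6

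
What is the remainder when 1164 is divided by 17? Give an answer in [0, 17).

8

1164 = 68·17 + 8, so 1164 ≡ 8 (mod 17).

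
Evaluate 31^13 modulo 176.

47

Compute successive squares:
13 in binary is 1101, i.e. 13 = 8 + 4 + 1.
31^1 ≡ 31 (mod 176)
31^2 ≡ 31^2 = 961 ≡ 81 (mod 176)
31^4 ≡ 81^2 = 6561 ≡ 49 (mod 176)
31^8 ≡ 49^2 = 2401 ≡ 113 (mod 176)
31^13 = 31^8 * 31^4 * 31^1 ≡ 113 * 49 * 31 (mod 176).
Accumulate the product:
113 * 49 = 5537 ≡ 81
81 * 31 = 2511 ≡ 47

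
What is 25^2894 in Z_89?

64

Compute successive squares:
25^1 ≡ 25 (mod 89)
25^2 ≡ 25^2 = 625 ≡ 2 (mod 89)
25^4 ≡ 2^2 = 4 (mod 89)
25^8 ≡ 4^2 = 16 (mod 89)
25^16 ≡ 16^2 = 256 ≡ 78 (mod 89)
25^32 ≡ 78^2 = 6084 ≡ 32 (mod 89)
25^64 ≡ 32^2 = 1024 ≡ 45 (mod 89)
25^128 ≡ 45^2 = 2025 ≡ 67 (mod 89)
25^256 ≡ 67^2 = 4489 ≡ 39 (mod 89)
25^512 ≡ 39^2 = 1521 ≡ 8 (mod 89)
25^1024 ≡ 8^2 = 64 (mod 89)
25^2048 ≡ 64^2 = 4096 ≡ 2 (mod 89)
25^2894 = 25^2048 · 25^512 · 25^256 · 25^64 · 25^8 · 25^4 · 25^2 ≡ 2 · 8 · 39 · 45 · 16 · 4 · 2 (mod 89).
Accumulate the product:
2 · 8 = 16
16 · 39 = 624 ≡ 1
1 · 45 = 45
45 · 16 = 720 ≡ 8
8 · 4 = 32
32 · 2 = 64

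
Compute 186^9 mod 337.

By square-and-multiply:
9 in binary is 1001, i.e. 9 = 8 + 1.
186^1 ≡ 186 (mod 337)
186^2 ≡ 186^2 = 34596 ≡ 222 (mod 337)
186^4 ≡ 222^2 = 49284 ≡ 82 (mod 337)
186^8 ≡ 82^2 = 6724 ≡ 321 (mod 337)
186^9 = 186^8 * 186^1 ≡ 321 * 186 (mod 337).
321 * 186 = 59706 ≡ 57 (mod 337).

57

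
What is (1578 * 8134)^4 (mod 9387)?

3087

1578 * 8134 = 12835452 ≡ 3423 (mod 9387)
(3423)^4 ≡ 3087 (mod 9387)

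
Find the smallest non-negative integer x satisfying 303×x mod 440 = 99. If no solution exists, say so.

gcd(303, 440) = 1, so a unique solution mod 440 exists.
303⁻¹ ≡ 167 (mod 440).
x ≡ 167×99 ≡ 253 (mod 440).

253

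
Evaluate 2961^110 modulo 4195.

1536

110 in binary is 1101110, i.e. 110 = 64 + 32 + 8 + 4 + 2.
2961^1 ≡ 2961 (mod 4195)
2961^2 ≡ 2961^2 = 8767521 ≡ 4166 (mod 4195)
2961^4 ≡ 4166^2 = 17355556 ≡ 841 (mod 4195)
2961^8 ≡ 841^2 = 707281 ≡ 2521 (mod 4195)
2961^16 ≡ 2521^2 = 6355441 ≡ 16 (mod 4195)
2961^32 ≡ 16^2 = 256 (mod 4195)
2961^64 ≡ 256^2 = 65536 ≡ 2611 (mod 4195)
2961^110 = 2961^64 · 2961^32 · 2961^8 · 2961^4 · 2961^2 ≡ 2611 · 256 · 2521 · 841 · 4166 (mod 4195).
Accumulate the product:
2611 · 256 = 668416 ≡ 1411
1411 · 2521 = 3557131 ≡ 3966
3966 · 841 = 3335406 ≡ 381
381 · 4166 = 1587246 ≡ 1536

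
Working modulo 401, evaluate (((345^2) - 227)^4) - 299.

(345)^2 ≡ 329 (mod 401)
329 - 227 = 102
(102)^4 ≡ 83 (mod 401)
83 - 299 = -216 ≡ 185 (mod 401)

185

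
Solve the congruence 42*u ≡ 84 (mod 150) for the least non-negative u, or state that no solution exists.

2

gcd(42, 150) = 6, and 6 | 84, so solutions exist.
Divide through by 6: 7*u ≡ 14 (mod 25).
7⁻¹ ≡ 18 (mod 25).
u ≡ 18*14 ≡ 2 (mod 25).
The smallest non-negative solution is u = 2.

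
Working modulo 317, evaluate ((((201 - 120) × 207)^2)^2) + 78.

201 - 120 = 81
81 × 207 = 16767 ≡ 283 (mod 317)
(283)^2 ≡ 205 (mod 317)
(205)^2 ≡ 181 (mod 317)
181 + 78 = 259

259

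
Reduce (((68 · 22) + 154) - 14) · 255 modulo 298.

68 · 22 = 1496 ≡ 6 (mod 298)
6 + 154 = 160
160 - 14 = 146
146 · 255 = 37230 ≡ 278 (mod 298)

278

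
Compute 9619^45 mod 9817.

3863

9619^1 ≡ 9619 (mod 9817)
9619^2 ≡ 9619^2 = 92525161 ≡ 9753 (mod 9817)
9619^4 ≡ 9753^2 = 95121009 ≡ 4096 (mod 9817)
9619^8 ≡ 4096^2 = 16777216 ≡ 9780 (mod 9817)
9619^16 ≡ 9780^2 = 95648400 ≡ 1369 (mod 9817)
9619^32 ≡ 1369^2 = 1874161 ≡ 8931 (mod 9817)
9619^45 = 9619^32 × 9619^8 × 9619^4 × 9619^1 ≡ 8931 × 9780 × 4096 × 9619 (mod 9817).
Accumulate the product:
8931 × 9780 = 87345180 ≡ 3331
3331 × 4096 = 13643776 ≡ 7963
7963 × 9619 = 76596097 ≡ 3863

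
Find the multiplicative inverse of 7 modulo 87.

87 = 12*7 + 3
7 = 2*3 + 1
3 = 3*1 + 0
gcd(7, 87) = 1, so the inverse exists.
Bézout: 1 = −2*87 + 25*7.
So 7⁻¹ ≡ 25 (mod 87).

25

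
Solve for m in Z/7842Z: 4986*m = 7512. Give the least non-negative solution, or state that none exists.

gcd(4986, 7842) = 6, and 6 | 7512, so solutions exist.
Divide through by 6: 831*m mod 1307 = 1252.
831⁻¹ ≡ 162 (mod 1307).
m ≡ 162*1252 ≡ 239 (mod 1307).
The smallest non-negative solution is m = 239.

239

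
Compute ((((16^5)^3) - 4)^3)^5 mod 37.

(16)^5 ≡ 33 (mod 37)
(33)^3 ≡ 10 (mod 37)
10 - 4 = 6
(6)^3 ≡ 31 (mod 37)
(31)^5 ≡ 31 (mod 37)

31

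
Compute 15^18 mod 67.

62

15^1 ≡ 15 (mod 67)
15^2 ≡ 15^2 = 225 ≡ 24 (mod 67)
15^4 ≡ 24^2 = 576 ≡ 40 (mod 67)
15^8 ≡ 40^2 = 1600 ≡ 59 (mod 67)
15^16 ≡ 59^2 = 3481 ≡ 64 (mod 67)
15^18 = 15^16 · 15^2 ≡ 64 · 24 (mod 67).
64 · 24 = 1536 ≡ 62 (mod 67).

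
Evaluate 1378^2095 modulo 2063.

1546

Using repeated squaring:
1378^1 ≡ 1378 (mod 2063)
1378^2 ≡ 1378^2 = 1898884 ≡ 924 (mod 2063)
1378^4 ≡ 924^2 = 853776 ≡ 1757 (mod 2063)
1378^8 ≡ 1757^2 = 3087049 ≡ 801 (mod 2063)
1378^16 ≡ 801^2 = 641601 ≡ 8 (mod 2063)
1378^32 ≡ 8^2 = 64 (mod 2063)
1378^64 ≡ 64^2 = 4096 ≡ 2033 (mod 2063)
1378^128 ≡ 2033^2 = 4133089 ≡ 900 (mod 2063)
1378^256 ≡ 900^2 = 810000 ≡ 1304 (mod 2063)
1378^512 ≡ 1304^2 = 1700416 ≡ 504 (mod 2063)
1378^1024 ≡ 504^2 = 254016 ≡ 267 (mod 2063)
1378^2048 ≡ 267^2 = 71289 ≡ 1147 (mod 2063)
1378^2095 = 1378^2048 * 1378^32 * 1378^8 * 1378^4 * 1378^2 * 1378^1 ≡ 1147 * 64 * 801 * 1757 * 924 * 1378 (mod 2063).
Accumulate the product:
1147 * 64 = 73408 ≡ 1203
1203 * 801 = 963603 ≡ 182
182 * 1757 = 319774 ≡ 9
9 * 924 = 8316 ≡ 64
64 * 1378 = 88192 ≡ 1546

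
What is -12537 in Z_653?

523

-12537 = -20·653 + 523, so -12537 ≡ 523 (mod 653).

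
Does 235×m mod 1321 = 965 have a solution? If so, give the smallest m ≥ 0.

1297

gcd(235, 1321) = 1, so a unique solution mod 1321 exists.
235⁻¹ ≡ 950 (mod 1321).
m ≡ 950×965 ≡ 1297 (mod 1321).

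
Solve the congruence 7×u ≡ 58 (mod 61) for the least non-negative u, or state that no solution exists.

gcd(7, 61) = 1, so a unique solution mod 61 exists.
7⁻¹ ≡ 35 (mod 61).
u ≡ 35×58 ≡ 17 (mod 61).

17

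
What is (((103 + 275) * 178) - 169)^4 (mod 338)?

103 + 275 = 378 ≡ 40 (mod 338)
40 * 178 = 7120 ≡ 22 (mod 338)
22 - 169 = -147 ≡ 191 (mod 338)
(191)^4 ≡ 191 (mod 338)

191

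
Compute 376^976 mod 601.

376

Using repeated squaring:
976 in binary is 1111010000, i.e. 976 = 512 + 256 + 128 + 64 + 16.
376^1 ≡ 376 (mod 601)
376^2 ≡ 376^2 = 141376 ≡ 141 (mod 601)
376^4 ≡ 141^2 = 19881 ≡ 48 (mod 601)
376^8 ≡ 48^2 = 2304 ≡ 501 (mod 601)
376^16 ≡ 501^2 = 251001 ≡ 384 (mod 601)
376^32 ≡ 384^2 = 147456 ≡ 211 (mod 601)
376^64 ≡ 211^2 = 44521 ≡ 47 (mod 601)
376^128 ≡ 47^2 = 2209 ≡ 406 (mod 601)
376^256 ≡ 406^2 = 164836 ≡ 162 (mod 601)
376^512 ≡ 162^2 = 26244 ≡ 401 (mod 601)
376^976 = 376^512 * 376^256 * 376^128 * 376^64 * 376^16 ≡ 401 * 162 * 406 * 47 * 384 (mod 601).
Accumulate the product:
401 * 162 = 64962 ≡ 54
54 * 406 = 21924 ≡ 288
288 * 47 = 13536 ≡ 314
314 * 384 = 120576 ≡ 376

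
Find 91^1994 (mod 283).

195

Compute successive squares:
1994 in binary is 11111001010, i.e. 1994 = 1024 + 512 + 256 + 128 + 64 + 8 + 2.
91^1 ≡ 91 (mod 283)
91^2 ≡ 91^2 = 8281 ≡ 74 (mod 283)
91^4 ≡ 74^2 = 5476 ≡ 99 (mod 283)
91^8 ≡ 99^2 = 9801 ≡ 179 (mod 283)
91^16 ≡ 179^2 = 32041 ≡ 62 (mod 283)
91^32 ≡ 62^2 = 3844 ≡ 165 (mod 283)
91^64 ≡ 165^2 = 27225 ≡ 57 (mod 283)
91^128 ≡ 57^2 = 3249 ≡ 136 (mod 283)
91^256 ≡ 136^2 = 18496 ≡ 101 (mod 283)
91^512 ≡ 101^2 = 10201 ≡ 13 (mod 283)
91^1024 ≡ 13^2 = 169 (mod 283)
91^1994 = 91^1024 × 91^512 × 91^256 × 91^128 × 91^64 × 91^8 × 91^2 ≡ 169 × 13 × 101 × 136 × 57 × 179 × 74 (mod 283).
Accumulate the product:
169 × 13 = 2197 ≡ 216
216 × 101 = 21816 ≡ 25
25 × 136 = 3400 ≡ 4
4 × 57 = 228
228 × 179 = 40812 ≡ 60
60 × 74 = 4440 ≡ 195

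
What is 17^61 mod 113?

By square-and-multiply:
61 in binary is 111101, i.e. 61 = 32 + 16 + 8 + 4 + 1.
17^1 ≡ 17 (mod 113)
17^2 ≡ 17^2 = 289 ≡ 63 (mod 113)
17^4 ≡ 63^2 = 3969 ≡ 14 (mod 113)
17^8 ≡ 14^2 = 196 ≡ 83 (mod 113)
17^16 ≡ 83^2 = 6889 ≡ 109 (mod 113)
17^32 ≡ 109^2 = 11881 ≡ 16 (mod 113)
17^61 = 17^32 · 17^16 · 17^8 · 17^4 · 17^1 ≡ 16 · 109 · 83 · 14 · 17 (mod 113).
Accumulate the product:
16 · 109 = 1744 ≡ 49
49 · 83 = 4067 ≡ 112
112 · 14 = 1568 ≡ 99
99 · 17 = 1683 ≡ 101

101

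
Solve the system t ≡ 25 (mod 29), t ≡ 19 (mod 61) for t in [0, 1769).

29⁻¹ mod 61: 29×40 ≡ 1 (mod 61), so 29⁻¹ ≡ 40.
t = 25 + 29×((19 − 25)×40 mod 61) = 25 + 29×4 = 141.
Check: 141 mod 29 = 25, 141 mod 61 = 19. ✓

141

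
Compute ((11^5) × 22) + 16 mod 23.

(11)^5 ≡ 5 (mod 23)
5 × 22 = 110 ≡ 18 (mod 23)
18 + 16 = 34 ≡ 11 (mod 23)

11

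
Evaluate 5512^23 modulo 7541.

Using repeated squaring:
23 in binary is 10111, i.e. 23 = 16 + 4 + 2 + 1.
5512^1 ≡ 5512 (mod 7541)
5512^2 ≡ 5512^2 = 30382144 ≡ 6996 (mod 7541)
5512^4 ≡ 6996^2 = 48944016 ≡ 2926 (mod 7541)
5512^8 ≡ 2926^2 = 8561476 ≡ 2441 (mod 7541)
5512^16 ≡ 2441^2 = 5958481 ≡ 1091 (mod 7541)
5512^23 = 5512^16 · 5512^4 · 5512^2 · 5512^1 ≡ 1091 · 2926 · 6996 · 5512 (mod 7541).
Accumulate the product:
1091 · 2926 = 3192266 ≡ 2423
2423 · 6996 = 16951308 ≡ 6681
6681 · 5512 = 36825672 ≡ 2969

2969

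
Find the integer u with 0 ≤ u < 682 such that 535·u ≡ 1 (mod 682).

By the extended Euclidean algorithm:
682 = 1×535 + 147
535 = 3×147 + 94
147 = 1×94 + 53
94 = 1×53 + 41
53 = 1×41 + 12
41 = 3×12 + 5
12 = 2×5 + 2
5 = 2×2 + 1
2 = 2×1 + 0
gcd(535, 682) = 1, so the inverse exists.
Back-substitute for 1:
1 = 1×5 − 2×2
  = −2×12 + 5×5
  = 5×41 − 17×12
  = −17×53 + 22×41
  = 22×94 − 39×53
  = −39×147 + 61×94
  = 61×535 − 222×147
  = −222×682 + 283×535
So 535⁻¹ ≡ 283 (mod 682).

283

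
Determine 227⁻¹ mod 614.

165

By the extended Euclidean algorithm:
614 = 2·227 + 160
227 = 1·160 + 67
160 = 2·67 + 26
67 = 2·26 + 15
26 = 1·15 + 11
15 = 1·11 + 4
11 = 2·4 + 3
4 = 1·3 + 1
3 = 3·1 + 0
gcd(227, 614) = 1, so the inverse exists.
Bézout: 1 = −61·614 + 165·227.
So 227⁻¹ ≡ 165 (mod 614).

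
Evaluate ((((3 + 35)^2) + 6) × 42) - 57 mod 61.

3 + 35 = 38
(38)^2 ≡ 41 (mod 61)
41 + 6 = 47
47 × 42 = 1974 ≡ 22 (mod 61)
22 - 57 = -35 ≡ 26 (mod 61)

26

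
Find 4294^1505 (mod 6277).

By square-and-multiply:
1505 in binary is 10111100001, i.e. 1505 = 1024 + 256 + 128 + 64 + 32 + 1.
4294^1 ≡ 4294 (mod 6277)
4294^2 ≡ 4294^2 = 18438436 ≡ 2887 (mod 6277)
4294^4 ≡ 2887^2 = 8334769 ≡ 5190 (mod 6277)
4294^8 ≡ 5190^2 = 26936100 ≡ 1493 (mod 6277)
4294^16 ≡ 1493^2 = 2229049 ≡ 714 (mod 6277)
4294^32 ≡ 714^2 = 509796 ≡ 1359 (mod 6277)
4294^64 ≡ 1359^2 = 1846881 ≡ 1443 (mod 6277)
4294^128 ≡ 1443^2 = 2082249 ≡ 4562 (mod 6277)
4294^256 ≡ 4562^2 = 20811844 ≡ 3589 (mod 6277)
4294^512 ≡ 3589^2 = 12880921 ≡ 517 (mod 6277)
4294^1024 ≡ 517^2 = 267289 ≡ 3655 (mod 6277)
4294^1505 = 4294^1024 * 4294^256 * 4294^128 * 4294^64 * 4294^32 * 4294^1 ≡ 3655 * 3589 * 4562 * 1443 * 1359 * 4294 (mod 6277).
Accumulate the product:
3655 * 3589 = 13117795 ≡ 5142
5142 * 4562 = 23457804 ≡ 655
655 * 1443 = 945165 ≡ 3615
3615 * 1359 = 4912785 ≡ 4171
4171 * 4294 = 17910274 ≡ 1993

1993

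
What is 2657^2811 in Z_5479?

5406

Using repeated squaring:
2657^1 ≡ 2657 (mod 5479)
2657^2 ≡ 2657^2 = 7059649 ≡ 2697 (mod 5479)
2657^4 ≡ 2697^2 = 7273809 ≡ 3176 (mod 5479)
2657^8 ≡ 3176^2 = 10086976 ≡ 137 (mod 5479)
2657^16 ≡ 137^2 = 18769 ≡ 2332 (mod 5479)
2657^32 ≡ 2332^2 = 5438224 ≡ 3056 (mod 5479)
2657^64 ≡ 3056^2 = 9339136 ≡ 2920 (mod 5479)
2657^128 ≡ 2920^2 = 8526400 ≡ 1076 (mod 5479)
2657^256 ≡ 1076^2 = 1157776 ≡ 1707 (mod 5479)
2657^512 ≡ 1707^2 = 2913849 ≡ 4500 (mod 5479)
2657^1024 ≡ 4500^2 = 20250000 ≡ 5095 (mod 5479)
2657^2048 ≡ 5095^2 = 25959025 ≡ 5002 (mod 5479)
2657^2811 = 2657^2048 · 2657^512 · 2657^128 · 2657^64 · 2657^32 · 2657^16 · 2657^8 · 2657^2 · 2657^1 ≡ 5002 · 4500 · 1076 · 2920 · 3056 · 2332 · 137 · 2697 · 2657 (mod 5479).
Accumulate the product:
5002 · 4500 = 22509000 ≡ 1268
1268 · 1076 = 1364368 ≡ 97
97 · 2920 = 283240 ≡ 3811
3811 · 3056 = 11646416 ≡ 3541
3541 · 2332 = 8257612 ≡ 759
759 · 137 = 103983 ≡ 5361
5361 · 2697 = 14458617 ≡ 5015
5015 · 2657 = 13324855 ≡ 5406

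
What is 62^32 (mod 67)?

40

62^1 ≡ 62 (mod 67)
62^2 ≡ 62^2 = 3844 ≡ 25 (mod 67)
62^4 ≡ 25^2 = 625 ≡ 22 (mod 67)
62^8 ≡ 22^2 = 484 ≡ 15 (mod 67)
62^16 ≡ 15^2 = 225 ≡ 24 (mod 67)
62^32 ≡ 24^2 = 576 ≡ 40 (mod 67)
So 62^32 ≡ 40 (mod 67).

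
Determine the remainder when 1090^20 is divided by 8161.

20 in binary is 10100, i.e. 20 = 16 + 4.
1090^1 ≡ 1090 (mod 8161)
1090^2 ≡ 1090^2 = 1188100 ≡ 4755 (mod 8161)
1090^4 ≡ 4755^2 = 22610025 ≡ 4055 (mod 8161)
1090^8 ≡ 4055^2 = 16443025 ≡ 6771 (mod 8161)
1090^16 ≡ 6771^2 = 45846441 ≡ 6104 (mod 8161)
1090^20 = 1090^16 × 1090^4 ≡ 6104 × 4055 (mod 8161).
6104 × 4055 = 24751720 ≡ 7568 (mod 8161).

7568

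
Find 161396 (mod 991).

854

161396 = 162·991 + 854, so 161396 ≡ 854 (mod 991).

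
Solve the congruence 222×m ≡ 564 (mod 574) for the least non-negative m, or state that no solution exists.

243

gcd(222, 574) = 2, and 2 | 564, so solutions exist.
Divide through by 2: 111×m mod 287 = 282.
111⁻¹ ≡ 181 (mod 287).
m ≡ 181×282 ≡ 243 (mod 287).
The smallest non-negative solution is m = 243.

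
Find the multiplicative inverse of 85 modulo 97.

8

Run the extended Euclidean algorithm:
97 = 1·85 + 12
85 = 7·12 + 1
12 = 12·1 + 0
gcd(85, 97) = 1, so the inverse exists.
Bézout: 1 = −7·97 + 8·85.
So 85⁻¹ ≡ 8 (mod 97).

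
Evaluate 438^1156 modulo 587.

438^1 ≡ 438 (mod 587)
438^2 ≡ 438^2 = 191844 ≡ 482 (mod 587)
438^4 ≡ 482^2 = 232324 ≡ 459 (mod 587)
438^8 ≡ 459^2 = 210681 ≡ 535 (mod 587)
438^16 ≡ 535^2 = 286225 ≡ 356 (mod 587)
438^32 ≡ 356^2 = 126736 ≡ 531 (mod 587)
438^64 ≡ 531^2 = 281961 ≡ 201 (mod 587)
438^128 ≡ 201^2 = 40401 ≡ 485 (mod 587)
438^256 ≡ 485^2 = 235225 ≡ 425 (mod 587)
438^512 ≡ 425^2 = 180625 ≡ 416 (mod 587)
438^1024 ≡ 416^2 = 173056 ≡ 478 (mod 587)
438^1156 = 438^1024 × 438^128 × 438^4 ≡ 478 × 485 × 459 (mod 587).
Accumulate the product:
478 × 485 = 231830 ≡ 552
552 × 459 = 253368 ≡ 371

371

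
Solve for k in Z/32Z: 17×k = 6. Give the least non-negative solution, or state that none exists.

gcd(17, 32) = 1, so a unique solution mod 32 exists.
17⁻¹ ≡ 17 (mod 32).
k ≡ 17×6 ≡ 6 (mod 32).

6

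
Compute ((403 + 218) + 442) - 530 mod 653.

403 + 218 = 621
621 + 442 = 1063 ≡ 410 (mod 653)
410 - 530 = -120 ≡ 533 (mod 653)

533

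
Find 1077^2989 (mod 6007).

4449

Using repeated squaring:
2989 in binary is 101110101101, i.e. 2989 = 2048 + 512 + 256 + 128 + 32 + 8 + 4 + 1.
1077^1 ≡ 1077 (mod 6007)
1077^2 ≡ 1077^2 = 1159929 ≡ 578 (mod 6007)
1077^4 ≡ 578^2 = 334084 ≡ 3699 (mod 6007)
1077^8 ≡ 3699^2 = 13682601 ≡ 4662 (mod 6007)
1077^16 ≡ 4662^2 = 21734244 ≡ 918 (mod 6007)
1077^32 ≡ 918^2 = 842724 ≡ 1744 (mod 6007)
1077^64 ≡ 1744^2 = 3041536 ≡ 1994 (mod 6007)
1077^128 ≡ 1994^2 = 3976036 ≡ 5409 (mod 6007)
1077^256 ≡ 5409^2 = 29257281 ≡ 3191 (mod 6007)
1077^512 ≡ 3191^2 = 10182481 ≡ 616 (mod 6007)
1077^1024 ≡ 616^2 = 379456 ≡ 1015 (mod 6007)
1077^2048 ≡ 1015^2 = 1030225 ≡ 3028 (mod 6007)
1077^2989 = 1077^2048 * 1077^512 * 1077^256 * 1077^128 * 1077^32 * 1077^8 * 1077^4 * 1077^1 ≡ 3028 * 616 * 3191 * 5409 * 1744 * 4662 * 3699 * 1077 (mod 6007).
Accumulate the product:
3028 * 616 = 1865248 ≡ 3078
3078 * 3191 = 9821898 ≡ 453
453 * 5409 = 2450277 ≡ 5428
5428 * 1744 = 9466432 ≡ 5407
5407 * 4662 = 25207434 ≡ 2062
2062 * 3699 = 7627338 ≡ 4455
4455 * 1077 = 4798035 ≡ 4449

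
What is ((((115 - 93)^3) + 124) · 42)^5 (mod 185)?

104

115 - 93 = 22
(22)^3 ≡ 103 (mod 185)
103 + 124 = 227 ≡ 42 (mod 185)
42 · 42 = 1764 ≡ 99 (mod 185)
(99)^5 ≡ 104 (mod 185)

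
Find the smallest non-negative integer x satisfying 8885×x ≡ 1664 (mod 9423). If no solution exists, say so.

3640

gcd(8885, 9423) = 1, so a unique solution mod 9423 exists.
8885⁻¹ ≡ 1769 (mod 9423).
x ≡ 1769×1664 ≡ 3640 (mod 9423).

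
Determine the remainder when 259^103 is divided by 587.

44

Using repeated squaring:
103 in binary is 1100111, i.e. 103 = 64 + 32 + 4 + 2 + 1.
259^1 ≡ 259 (mod 587)
259^2 ≡ 259^2 = 67081 ≡ 163 (mod 587)
259^4 ≡ 163^2 = 26569 ≡ 154 (mod 587)
259^8 ≡ 154^2 = 23716 ≡ 236 (mod 587)
259^16 ≡ 236^2 = 55696 ≡ 518 (mod 587)
259^32 ≡ 518^2 = 268324 ≡ 65 (mod 587)
259^64 ≡ 65^2 = 4225 ≡ 116 (mod 587)
259^103 = 259^64 * 259^32 * 259^4 * 259^2 * 259^1 ≡ 116 * 65 * 154 * 163 * 259 (mod 587).
Accumulate the product:
116 * 65 = 7540 ≡ 496
496 * 154 = 76384 ≡ 74
74 * 163 = 12062 ≡ 322
322 * 259 = 83398 ≡ 44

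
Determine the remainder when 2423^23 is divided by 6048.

2423^1 ≡ 2423 (mod 6048)
2423^2 ≡ 2423^2 = 5870929 ≡ 4369 (mod 6048)
2423^4 ≡ 4369^2 = 19088161 ≡ 673 (mod 6048)
2423^8 ≡ 673^2 = 452929 ≡ 5377 (mod 6048)
2423^16 ≡ 5377^2 = 28912129 ≡ 2689 (mod 6048)
2423^23 = 2423^16 × 2423^4 × 2423^2 × 2423^1 ≡ 2689 × 673 × 4369 × 2423 (mod 6048).
Accumulate the product:
2689 × 673 = 1809697 ≡ 1345
1345 × 4369 = 5876305 ≡ 3697
3697 × 2423 = 8957831 ≡ 743

743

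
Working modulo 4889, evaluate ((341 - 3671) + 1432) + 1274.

341 - 3671 = -3330 ≡ 1559 (mod 4889)
1559 + 1432 = 2991
2991 + 1274 = 4265

4265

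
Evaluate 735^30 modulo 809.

637

Compute successive squares:
30 in binary is 11110, i.e. 30 = 16 + 8 + 4 + 2.
735^1 ≡ 735 (mod 809)
735^2 ≡ 735^2 = 540225 ≡ 622 (mod 809)
735^4 ≡ 622^2 = 386884 ≡ 182 (mod 809)
735^8 ≡ 182^2 = 33124 ≡ 764 (mod 809)
735^16 ≡ 764^2 = 583696 ≡ 407 (mod 809)
735^30 = 735^16 * 735^8 * 735^4 * 735^2 ≡ 407 * 764 * 182 * 622 (mod 809).
Accumulate the product:
407 * 764 = 310948 ≡ 292
292 * 182 = 53144 ≡ 559
559 * 622 = 347698 ≡ 637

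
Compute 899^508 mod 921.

262

Compute successive squares:
508 in binary is 111111100, i.e. 508 = 256 + 128 + 64 + 32 + 16 + 8 + 4.
899^1 ≡ 899 (mod 921)
899^2 ≡ 899^2 = 808201 ≡ 484 (mod 921)
899^4 ≡ 484^2 = 234256 ≡ 322 (mod 921)
899^8 ≡ 322^2 = 103684 ≡ 532 (mod 921)
899^16 ≡ 532^2 = 283024 ≡ 277 (mod 921)
899^32 ≡ 277^2 = 76729 ≡ 286 (mod 921)
899^64 ≡ 286^2 = 81796 ≡ 748 (mod 921)
899^128 ≡ 748^2 = 559504 ≡ 457 (mod 921)
899^256 ≡ 457^2 = 208849 ≡ 703 (mod 921)
899^508 = 899^256 · 899^128 · 899^64 · 899^32 · 899^16 · 899^8 · 899^4 ≡ 703 · 457 · 748 · 286 · 277 · 532 · 322 (mod 921).
Accumulate the product:
703 · 457 = 321271 ≡ 763
763 · 748 = 570724 ≡ 625
625 · 286 = 178750 ≡ 76
76 · 277 = 21052 ≡ 790
790 · 532 = 420280 ≡ 304
304 · 322 = 97888 ≡ 262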